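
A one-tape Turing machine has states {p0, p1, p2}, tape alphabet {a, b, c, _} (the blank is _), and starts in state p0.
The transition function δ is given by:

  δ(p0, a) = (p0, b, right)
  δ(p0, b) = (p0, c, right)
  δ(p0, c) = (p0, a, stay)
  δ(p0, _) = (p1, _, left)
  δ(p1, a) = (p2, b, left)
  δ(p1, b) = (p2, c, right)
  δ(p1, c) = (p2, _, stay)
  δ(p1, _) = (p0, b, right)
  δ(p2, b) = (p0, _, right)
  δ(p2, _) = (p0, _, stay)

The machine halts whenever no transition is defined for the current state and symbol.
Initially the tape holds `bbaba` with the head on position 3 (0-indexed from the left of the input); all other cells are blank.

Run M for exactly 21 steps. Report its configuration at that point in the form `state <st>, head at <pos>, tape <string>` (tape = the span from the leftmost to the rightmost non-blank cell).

state=p0 head=3 tape=bba[b]a_   (p0,b)→(p0,c,right)
state=p0 head=4 tape=bbac[a]_   (p0,a)→(p0,b,right)
state=p0 head=5 tape=bbacb[_]   (p0,_)→(p1,_,left)
state=p1 head=4 tape=bbac[b]_   (p1,b)→(p2,c,right)
state=p2 head=5 tape=bbacc[_]   (p2,_)→(p0,_,stay)
state=p0 head=5 tape=bbacc[_]   (p0,_)→(p1,_,left)
state=p1 head=4 tape=bbac[c]_   (p1,c)→(p2,_,stay)
state=p2 head=4 tape=bbac[_]_   (p2,_)→(p0,_,stay)
state=p0 head=4 tape=bbac[_]_   (p0,_)→(p1,_,left)
state=p1 head=3 tape=bba[c]__   (p1,c)→(p2,_,stay)
state=p2 head=3 tape=bba[_]__   (p2,_)→(p0,_,stay)
state=p0 head=3 tape=bba[_]__   (p0,_)→(p1,_,left)
state=p1 head=2 tape=bb[a]___   (p1,a)→(p2,b,left)
state=p2 head=1 tape=b[b]b___   (p2,b)→(p0,_,right)
state=p0 head=2 tape=b_[b]___   (p0,b)→(p0,c,right)
state=p0 head=3 tape=b_c[_]__   (p0,_)→(p1,_,left)
state=p1 head=2 tape=b_[c]___   (p1,c)→(p2,_,stay)
state=p2 head=2 tape=b_[_]___   (p2,_)→(p0,_,stay)
state=p0 head=2 tape=b_[_]___   (p0,_)→(p1,_,left)
state=p1 head=1 tape=b[_]____   (p1,_)→(p0,b,right)
state=p0 head=2 tape=bb[_]___   (p0,_)→(p1,_,left)
state=p1 head=1 tape=b[b]____
After 21 steps: state p1, head at 1, tape bb.

state p1, head at 1, tape bb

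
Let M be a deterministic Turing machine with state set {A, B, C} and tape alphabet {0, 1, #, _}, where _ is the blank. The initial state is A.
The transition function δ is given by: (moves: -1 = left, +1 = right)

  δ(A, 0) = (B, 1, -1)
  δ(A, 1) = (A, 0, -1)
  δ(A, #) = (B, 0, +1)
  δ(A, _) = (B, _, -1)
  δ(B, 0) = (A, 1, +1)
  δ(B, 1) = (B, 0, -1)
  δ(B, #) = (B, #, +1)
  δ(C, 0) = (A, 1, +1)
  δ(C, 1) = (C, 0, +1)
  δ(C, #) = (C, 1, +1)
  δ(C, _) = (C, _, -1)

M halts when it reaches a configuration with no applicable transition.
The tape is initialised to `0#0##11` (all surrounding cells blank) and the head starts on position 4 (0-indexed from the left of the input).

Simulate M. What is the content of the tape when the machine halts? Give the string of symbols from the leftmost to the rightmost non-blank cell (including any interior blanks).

state=A head=4 tape=_0#0#[#]11   (A,#)→(B,0,+1)
state=B head=5 tape=_0#0#0[1]1   (B,1)→(B,0,-1)
state=B head=4 tape=_0#0#[0]01   (B,0)→(A,1,+1)
state=A head=5 tape=_0#0#1[0]1   (A,0)→(B,1,-1)
state=B head=4 tape=_0#0#[1]11   (B,1)→(B,0,-1)
state=B head=3 tape=_0#0[#]011   (B,#)→(B,#,+1)
state=B head=4 tape=_0#0#[0]11   (B,0)→(A,1,+1)
state=A head=5 tape=_0#0#1[1]1   (A,1)→(A,0,-1)
state=A head=4 tape=_0#0#[1]01   (A,1)→(A,0,-1)
state=A head=3 tape=_0#0[#]001   (A,#)→(B,0,+1)
state=B head=4 tape=_0#00[0]01   (B,0)→(A,1,+1)
state=A head=5 tape=_0#001[0]1   (A,0)→(B,1,-1)
state=B head=4 tape=_0#00[1]11   (B,1)→(B,0,-1)
state=B head=3 tape=_0#0[0]011   (B,0)→(A,1,+1)
state=A head=4 tape=_0#01[0]11   (A,0)→(B,1,-1)
state=B head=3 tape=_0#0[1]111   (B,1)→(B,0,-1)
state=B head=2 tape=_0#[0]0111   (B,0)→(A,1,+1)
state=A head=3 tape=_0#1[0]111   (A,0)→(B,1,-1)
state=B head=2 tape=_0#[1]1111   (B,1)→(B,0,-1)
state=B head=1 tape=_0[#]01111   (B,#)→(B,#,+1)
state=B head=2 tape=_0#[0]1111   (B,0)→(A,1,+1)
state=A head=3 tape=_0#1[1]111   (A,1)→(A,0,-1)
state=A head=2 tape=_0#[1]0111   (A,1)→(A,0,-1)
state=A head=1 tape=_0[#]00111   (A,#)→(B,0,+1)
state=B head=2 tape=_00[0]0111   (B,0)→(A,1,+1)
state=A head=3 tape=_001[0]111   (A,0)→(B,1,-1)
state=B head=2 tape=_00[1]1111   (B,1)→(B,0,-1)
state=B head=1 tape=_0[0]01111   (B,0)→(A,1,+1)
state=A head=2 tape=_01[0]1111   (A,0)→(B,1,-1)
state=B head=1 tape=_0[1]11111   (B,1)→(B,0,-1)
state=B head=0 tape=_[0]011111   (B,0)→(A,1,+1)
state=A head=1 tape=_1[0]11111   (A,0)→(B,1,-1)
state=B head=0 tape=_[1]111111   (B,1)→(B,0,-1)
state=B head=-1 tape=[_]0111111
The non-blank tape span at halt is 0111111.

0111111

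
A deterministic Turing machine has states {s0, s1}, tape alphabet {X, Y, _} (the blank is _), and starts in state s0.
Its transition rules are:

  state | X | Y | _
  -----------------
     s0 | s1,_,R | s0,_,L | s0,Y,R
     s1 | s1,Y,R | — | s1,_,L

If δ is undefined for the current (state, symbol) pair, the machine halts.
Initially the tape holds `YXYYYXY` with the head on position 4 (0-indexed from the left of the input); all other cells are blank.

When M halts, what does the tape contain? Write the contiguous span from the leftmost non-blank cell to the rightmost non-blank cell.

Y____XY

s0 | YXYY[Y]XY   read Y → write _, move L, go to s0
s0 | YXY[Y]_XY   read Y → write _, move L, go to s0
s0 | YX[Y]__XY   read Y → write _, move L, go to s0
s0 | Y[X]___XY   read X → write _, move R, go to s1
s1 | Y_[_]__XY   read _ → write _, move L, go to s1
s1 | Y[_]___XY   read _ → write _, move L, go to s1
s1 | [Y]____XY
The non-blank tape span at halt is Y____XY.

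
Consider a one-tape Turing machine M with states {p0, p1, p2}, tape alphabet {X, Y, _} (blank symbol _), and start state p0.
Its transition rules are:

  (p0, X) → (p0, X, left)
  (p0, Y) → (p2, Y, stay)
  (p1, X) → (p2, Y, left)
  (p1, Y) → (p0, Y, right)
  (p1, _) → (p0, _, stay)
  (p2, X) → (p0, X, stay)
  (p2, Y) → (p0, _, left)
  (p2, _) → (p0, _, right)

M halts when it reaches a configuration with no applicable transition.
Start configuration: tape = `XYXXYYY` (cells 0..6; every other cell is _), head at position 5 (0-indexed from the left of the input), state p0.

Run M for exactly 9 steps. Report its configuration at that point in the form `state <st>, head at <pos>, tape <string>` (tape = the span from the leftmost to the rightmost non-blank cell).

state=p0 head=5 tape=_XYXXY[Y]Y   (p0,Y)→(p2,Y,stay)
state=p2 head=5 tape=_XYXXY[Y]Y   (p2,Y)→(p0,_,left)
state=p0 head=4 tape=_XYXX[Y]_Y   (p0,Y)→(p2,Y,stay)
state=p2 head=4 tape=_XYXX[Y]_Y   (p2,Y)→(p0,_,left)
state=p0 head=3 tape=_XYX[X]__Y   (p0,X)→(p0,X,left)
state=p0 head=2 tape=_XY[X]X__Y   (p0,X)→(p0,X,left)
state=p0 head=1 tape=_X[Y]XX__Y   (p0,Y)→(p2,Y,stay)
state=p2 head=1 tape=_X[Y]XX__Y   (p2,Y)→(p0,_,left)
state=p0 head=0 tape=_[X]_XX__Y   (p0,X)→(p0,X,left)
state=p0 head=-1 tape=[_]X_XX__Y
After 9 steps: state p0, head at -1, tape X_XX__Y.

state p0, head at -1, tape X_XX__Y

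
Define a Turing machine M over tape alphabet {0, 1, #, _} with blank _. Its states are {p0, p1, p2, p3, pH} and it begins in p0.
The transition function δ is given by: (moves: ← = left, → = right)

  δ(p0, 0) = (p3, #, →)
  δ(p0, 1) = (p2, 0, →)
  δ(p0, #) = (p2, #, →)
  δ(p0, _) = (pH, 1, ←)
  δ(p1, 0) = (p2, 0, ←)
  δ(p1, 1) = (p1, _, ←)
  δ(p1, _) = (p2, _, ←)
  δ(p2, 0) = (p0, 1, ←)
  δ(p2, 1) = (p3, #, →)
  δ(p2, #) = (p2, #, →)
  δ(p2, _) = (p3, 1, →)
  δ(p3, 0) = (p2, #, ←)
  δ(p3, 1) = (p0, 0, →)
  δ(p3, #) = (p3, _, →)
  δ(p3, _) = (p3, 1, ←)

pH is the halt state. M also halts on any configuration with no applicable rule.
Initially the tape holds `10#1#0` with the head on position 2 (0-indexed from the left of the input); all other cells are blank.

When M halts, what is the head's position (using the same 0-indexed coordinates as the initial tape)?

7

state=p0 head=2 tape=10[#]1#0___   (p0,#)→(p2,#,→)
state=p2 head=3 tape=10#[1]#0___   (p2,1)→(p3,#,→)
state=p3 head=4 tape=10##[#]0___   (p3,#)→(p3,_,→)
state=p3 head=5 tape=10##_[0]___   (p3,0)→(p2,#,←)
state=p2 head=4 tape=10##[_]#___   (p2,_)→(p3,1,→)
state=p3 head=5 tape=10##1[#]___   (p3,#)→(p3,_,→)
state=p3 head=6 tape=10##1_[_]__   (p3,_)→(p3,1,←)
state=p3 head=5 tape=10##1[_]1__   (p3,_)→(p3,1,←)
state=p3 head=4 tape=10##[1]11__   (p3,1)→(p0,0,→)
state=p0 head=5 tape=10##0[1]1__   (p0,1)→(p2,0,→)
state=p2 head=6 tape=10##00[1]__   (p2,1)→(p3,#,→)
state=p3 head=7 tape=10##00#[_]_   (p3,_)→(p3,1,←)
state=p3 head=6 tape=10##00[#]1_   (p3,#)→(p3,_,→)
state=p3 head=7 tape=10##00_[1]_   (p3,1)→(p0,0,→)
state=p0 head=8 tape=10##00_0[_]   (p0,_)→(pH,1,←)
state=pH head=7 tape=10##00_[0]1
At halt the head is at cell 7.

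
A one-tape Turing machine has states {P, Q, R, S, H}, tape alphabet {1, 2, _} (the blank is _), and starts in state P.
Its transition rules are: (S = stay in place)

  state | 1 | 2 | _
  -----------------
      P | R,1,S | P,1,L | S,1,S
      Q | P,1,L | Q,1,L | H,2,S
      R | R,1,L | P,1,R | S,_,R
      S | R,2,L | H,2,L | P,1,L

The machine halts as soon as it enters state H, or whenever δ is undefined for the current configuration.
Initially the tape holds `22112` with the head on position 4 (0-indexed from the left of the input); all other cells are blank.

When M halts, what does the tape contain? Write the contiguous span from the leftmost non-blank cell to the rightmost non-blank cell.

21111

state=P head=4 tape=_2211[2]   (P,2)→(P,1,L)
state=P head=3 tape=_221[1]1   (P,1)→(R,1,S)
state=R head=3 tape=_221[1]1   (R,1)→(R,1,L)
state=R head=2 tape=_22[1]11   (R,1)→(R,1,L)
state=R head=1 tape=_2[2]111   (R,2)→(P,1,R)
state=P head=2 tape=_21[1]11   (P,1)→(R,1,S)
state=R head=2 tape=_21[1]11   (R,1)→(R,1,L)
state=R head=1 tape=_2[1]111   (R,1)→(R,1,L)
state=R head=0 tape=_[2]1111   (R,2)→(P,1,R)
state=P head=1 tape=_1[1]111   (P,1)→(R,1,S)
state=R head=1 tape=_1[1]111   (R,1)→(R,1,L)
state=R head=0 tape=_[1]1111   (R,1)→(R,1,L)
state=R head=-1 tape=[_]11111   (R,_)→(S,_,R)
state=S head=0 tape=_[1]1111   (S,1)→(R,2,L)
state=R head=-1 tape=[_]21111   (R,_)→(S,_,R)
state=S head=0 tape=_[2]1111   (S,2)→(H,2,L)
state=H head=-1 tape=[_]21111
The non-blank tape span at halt is 21111.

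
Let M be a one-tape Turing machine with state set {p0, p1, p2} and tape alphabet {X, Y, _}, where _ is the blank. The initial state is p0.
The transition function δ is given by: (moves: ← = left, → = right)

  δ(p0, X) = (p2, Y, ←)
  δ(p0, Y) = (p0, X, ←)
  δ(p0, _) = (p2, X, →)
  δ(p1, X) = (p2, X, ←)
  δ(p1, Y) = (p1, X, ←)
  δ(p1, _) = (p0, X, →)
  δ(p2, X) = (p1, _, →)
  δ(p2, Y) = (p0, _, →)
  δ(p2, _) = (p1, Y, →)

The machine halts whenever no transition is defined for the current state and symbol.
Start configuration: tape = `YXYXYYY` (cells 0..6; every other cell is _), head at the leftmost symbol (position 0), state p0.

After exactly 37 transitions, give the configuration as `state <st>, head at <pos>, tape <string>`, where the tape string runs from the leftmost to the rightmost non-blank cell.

state p2, head at -3, tape XYXXXYXYYY

p0 | ___[Y]XYXYYY   read Y → write X, move ←, go to p0
p0 | __[_]XXYXYYY   read _ → write X, move →, go to p2
p2 | __X[X]XYXYYY   read X → write _, move →, go to p1
p1 | __X_[X]YXYYY   read X → write X, move ←, go to p2
p2 | __X[_]XYXYYY   read _ → write Y, move →, go to p1
p1 | __XY[X]YXYYY   read X → write X, move ←, go to p2
p2 | __X[Y]XYXYYY   read Y → write _, move →, go to p0
p0 | __X_[X]YXYYY   read X → write Y, move ←, go to p2
p2 | __X[_]YYXYYY   read _ → write Y, move →, go to p1
p1 | __XY[Y]YXYYY   read Y → write X, move ←, go to p1
p1 | __X[Y]XYXYYY   read Y → write X, move ←, go to p1
p1 | __[X]XXYXYYY   read X → write X, move ←, go to p2
p2 | _[_]XXXYXYYY   read _ → write Y, move →, go to p1
p1 | _Y[X]XXYXYYY   read X → write X, move ←, go to p2
p2 | _[Y]XXXYXYYY   read Y → write _, move →, go to p0
p0 | __[X]XXYXYYY   read X → write Y, move ←, go to p2
p2 | _[_]YXXYXYYY   read _ → write Y, move →, go to p1
p1 | _Y[Y]XXYXYYY   read Y → write X, move ←, go to p1
p1 | _[Y]XXXYXYYY   read Y → write X, move ←, go to p1
p1 | [_]XXXXYXYYY   read _ → write X, move →, go to p0
p0 | X[X]XXXYXYYY   read X → write Y, move ←, go to p2
p2 | [X]YXXXYXYYY   read X → write _, move →, go to p1
p1 | _[Y]XXXYXYYY   read Y → write X, move ←, go to p1
p1 | [_]XXXXYXYYY   read _ → write X, move →, go to p0
p0 | X[X]XXXYXYYY   read X → write Y, move ←, go to p2
p2 | [X]YXXXYXYYY   read X → write _, move →, go to p1
p1 | _[Y]XXXYXYYY   read Y → write X, move ←, go to p1
p1 | [_]XXXXYXYYY   read _ → write X, move →, go to p0
p0 | X[X]XXXYXYYY   read X → write Y, move ←, go to p2
p2 | [X]YXXXYXYYY   read X → write _, move →, go to p1
p1 | _[Y]XXXYXYYY   read Y → write X, move ←, go to p1
p1 | [_]XXXXYXYYY   read _ → write X, move →, go to p0
p0 | X[X]XXXYXYYY   read X → write Y, move ←, go to p2
p2 | [X]YXXXYXYYY   read X → write _, move →, go to p1
p1 | _[Y]XXXYXYYY   read Y → write X, move ←, go to p1
p1 | [_]XXXXYXYYY   read _ → write X, move →, go to p0
p0 | X[X]XXXYXYYY   read X → write Y, move ←, go to p2
p2 | [X]YXXXYXYYY
After 37 steps: state p2, head at -3, tape XYXXXYXYYY.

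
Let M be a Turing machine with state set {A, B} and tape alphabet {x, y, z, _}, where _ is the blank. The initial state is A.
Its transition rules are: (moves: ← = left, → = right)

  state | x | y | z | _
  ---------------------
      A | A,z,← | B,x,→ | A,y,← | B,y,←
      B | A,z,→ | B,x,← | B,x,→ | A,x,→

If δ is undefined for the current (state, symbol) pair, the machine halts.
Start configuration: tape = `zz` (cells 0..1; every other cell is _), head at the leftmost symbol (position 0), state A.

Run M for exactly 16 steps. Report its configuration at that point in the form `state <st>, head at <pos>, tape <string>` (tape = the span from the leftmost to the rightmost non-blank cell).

state A, head at -2, tape xxzzzz

A | ____[z]z   read z → write y, move ←, go to A
A | ___[_]yz   read _ → write y, move ←, go to B
B | __[_]yyz   read _ → write x, move →, go to A
A | __x[y]yz   read y → write x, move →, go to B
B | __xx[y]z   read y → write x, move ←, go to B
B | __x[x]xz   read x → write z, move →, go to A
A | __xz[x]z   read x → write z, move ←, go to A
A | __x[z]zz   read z → write y, move ←, go to A
A | __[x]yzz   read x → write z, move ←, go to A
A | _[_]zyzz   read _ → write y, move ←, go to B
B | [_]yzyzz   read _ → write x, move →, go to A
A | x[y]zyzz   read y → write x, move →, go to B
B | xx[z]yzz   read z → write x, move →, go to B
B | xxx[y]zz   read y → write x, move ←, go to B
B | xx[x]xzz   read x → write z, move →, go to A
A | xxz[x]zz   read x → write z, move ←, go to A
A | xx[z]zzz
After 16 steps: state A, head at -2, tape xxzzzz.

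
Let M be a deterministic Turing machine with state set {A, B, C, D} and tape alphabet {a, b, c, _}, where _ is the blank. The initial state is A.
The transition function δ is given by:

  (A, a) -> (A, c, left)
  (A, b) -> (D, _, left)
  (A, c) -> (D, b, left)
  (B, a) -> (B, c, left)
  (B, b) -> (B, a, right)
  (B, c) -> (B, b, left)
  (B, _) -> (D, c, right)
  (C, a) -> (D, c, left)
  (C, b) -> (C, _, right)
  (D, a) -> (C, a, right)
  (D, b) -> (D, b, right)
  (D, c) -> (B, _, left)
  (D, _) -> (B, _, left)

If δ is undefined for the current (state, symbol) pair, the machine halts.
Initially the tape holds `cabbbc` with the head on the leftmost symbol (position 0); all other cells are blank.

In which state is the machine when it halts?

C

A | ___[c]abbbc   read c → write b, move left, go to D
D | __[_]babbbc   read _ → write _, move left, go to B
B | _[_]_babbbc   read _ → write c, move right, go to D
D | _c[_]babbbc   read _ → write _, move left, go to B
B | _[c]_babbbc   read c → write b, move left, go to B
B | [_]b_babbbc   read _ → write c, move right, go to D
D | c[b]_babbbc   read b → write b, move right, go to D
D | cb[_]babbbc   read _ → write _, move left, go to B
B | c[b]_babbbc   read b → write a, move right, go to B
B | ca[_]babbbc   read _ → write c, move right, go to D
D | cac[b]abbbc   read b → write b, move right, go to D
D | cacb[a]bbbc   read a → write a, move right, go to C
C | cacba[b]bbc   read b → write _, move right, go to C
C | cacba_[b]bc   read b → write _, move right, go to C
C | cacba__[b]c   read b → write _, move right, go to C
C | cacba___[c]
No transition is defined for (C, c); M halts in state C.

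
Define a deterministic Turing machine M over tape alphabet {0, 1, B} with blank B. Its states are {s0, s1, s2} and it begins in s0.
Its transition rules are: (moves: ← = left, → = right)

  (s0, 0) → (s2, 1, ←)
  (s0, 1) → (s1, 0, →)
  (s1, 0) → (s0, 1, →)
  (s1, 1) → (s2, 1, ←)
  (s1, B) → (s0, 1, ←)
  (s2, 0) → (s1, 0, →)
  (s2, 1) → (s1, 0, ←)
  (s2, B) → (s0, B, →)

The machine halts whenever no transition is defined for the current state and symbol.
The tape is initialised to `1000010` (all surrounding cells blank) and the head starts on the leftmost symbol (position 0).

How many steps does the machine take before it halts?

8

s0 | BB[1]000010   read 1 → write 0, move →, go to s1
s1 | BB0[0]00010   read 0 → write 1, move →, go to s0
s0 | BB01[0]0010   read 0 → write 1, move ←, go to s2
s2 | BB0[1]10010   read 1 → write 0, move ←, go to s1
s1 | BB[0]010010   read 0 → write 1, move →, go to s0
s0 | BB1[0]10010   read 0 → write 1, move ←, go to s2
s2 | BB[1]110010   read 1 → write 0, move ←, go to s1
s1 | B[B]0110010   read B → write 1, move ←, go to s0
s0 | [B]10110010
M halts after 8 transitions.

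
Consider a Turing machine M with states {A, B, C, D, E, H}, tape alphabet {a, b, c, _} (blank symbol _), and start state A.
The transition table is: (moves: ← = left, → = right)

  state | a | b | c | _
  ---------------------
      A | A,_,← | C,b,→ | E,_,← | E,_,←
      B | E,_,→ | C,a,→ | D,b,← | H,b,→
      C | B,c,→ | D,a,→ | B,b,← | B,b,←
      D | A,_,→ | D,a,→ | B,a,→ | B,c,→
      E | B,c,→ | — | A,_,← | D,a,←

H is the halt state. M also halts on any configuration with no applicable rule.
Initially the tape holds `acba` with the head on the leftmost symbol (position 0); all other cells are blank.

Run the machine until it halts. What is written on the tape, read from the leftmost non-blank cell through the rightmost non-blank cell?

ccccccc_ba

state=A head=0 tape=______[a]cba   (A,a)→(A,_,←)
state=A head=-1 tape=_____[_]_cba   (A,_)→(E,_,←)
state=E head=-2 tape=____[_]__cba   (E,_)→(D,a,←)
state=D head=-3 tape=___[_]a__cba   (D,_)→(B,c,→)
state=B head=-2 tape=___c[a]__cba   (B,a)→(E,_,→)
state=E head=-1 tape=___c_[_]_cba   (E,_)→(D,a,←)
state=D head=-2 tape=___c[_]a_cba   (D,_)→(B,c,→)
state=B head=-1 tape=___cc[a]_cba   (B,a)→(E,_,→)
state=E head=0 tape=___cc_[_]cba   (E,_)→(D,a,←)
state=D head=-1 tape=___cc[_]acba   (D,_)→(B,c,→)
state=B head=0 tape=___ccc[a]cba   (B,a)→(E,_,→)
state=E head=1 tape=___ccc_[c]ba   (E,c)→(A,_,←)
state=A head=0 tape=___ccc[_]_ba   (A,_)→(E,_,←)
state=E head=-1 tape=___cc[c]__ba   (E,c)→(A,_,←)
state=A head=-2 tape=___c[c]___ba   (A,c)→(E,_,←)
state=E head=-3 tape=___[c]____ba   (E,c)→(A,_,←)
state=A head=-4 tape=__[_]_____ba   (A,_)→(E,_,←)
state=E head=-5 tape=_[_]______ba   (E,_)→(D,a,←)
state=D head=-6 tape=[_]a______ba   (D,_)→(B,c,→)
state=B head=-5 tape=c[a]______ba   (B,a)→(E,_,→)
state=E head=-4 tape=c_[_]_____ba   (E,_)→(D,a,←)
state=D head=-5 tape=c[_]a_____ba   (D,_)→(B,c,→)
state=B head=-4 tape=cc[a]_____ba   (B,a)→(E,_,→)
state=E head=-3 tape=cc_[_]____ba   (E,_)→(D,a,←)
state=D head=-4 tape=cc[_]a____ba   (D,_)→(B,c,→)
state=B head=-3 tape=ccc[a]____ba   (B,a)→(E,_,→)
state=E head=-2 tape=ccc_[_]___ba   (E,_)→(D,a,←)
state=D head=-3 tape=ccc[_]a___ba   (D,_)→(B,c,→)
state=B head=-2 tape=cccc[a]___ba   (B,a)→(E,_,→)
state=E head=-1 tape=cccc_[_]__ba   (E,_)→(D,a,←)
state=D head=-2 tape=cccc[_]a__ba   (D,_)→(B,c,→)
state=B head=-1 tape=ccccc[a]__ba   (B,a)→(E,_,→)
state=E head=0 tape=ccccc_[_]_ba   (E,_)→(D,a,←)
state=D head=-1 tape=ccccc[_]a_ba   (D,_)→(B,c,→)
state=B head=0 tape=cccccc[a]_ba   (B,a)→(E,_,→)
state=E head=1 tape=cccccc_[_]ba   (E,_)→(D,a,←)
state=D head=0 tape=cccccc[_]aba   (D,_)→(B,c,→)
state=B head=1 tape=ccccccc[a]ba   (B,a)→(E,_,→)
state=E head=2 tape=ccccccc_[b]a
The non-blank tape span at halt is ccccccc_ba.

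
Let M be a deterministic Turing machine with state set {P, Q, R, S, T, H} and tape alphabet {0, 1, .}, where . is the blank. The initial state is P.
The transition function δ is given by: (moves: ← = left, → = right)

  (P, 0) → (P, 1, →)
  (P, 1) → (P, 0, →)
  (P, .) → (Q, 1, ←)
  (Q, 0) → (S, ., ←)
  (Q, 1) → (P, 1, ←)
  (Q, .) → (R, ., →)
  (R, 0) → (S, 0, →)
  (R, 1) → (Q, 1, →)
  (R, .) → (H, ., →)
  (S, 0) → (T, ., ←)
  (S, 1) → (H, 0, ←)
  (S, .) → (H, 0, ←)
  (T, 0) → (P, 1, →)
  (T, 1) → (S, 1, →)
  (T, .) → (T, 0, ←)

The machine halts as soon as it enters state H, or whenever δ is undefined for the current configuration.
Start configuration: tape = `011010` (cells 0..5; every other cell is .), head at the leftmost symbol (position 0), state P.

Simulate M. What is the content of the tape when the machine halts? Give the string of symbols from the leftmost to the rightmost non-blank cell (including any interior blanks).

100110.1

P | [0]11010..   read 0 → write 1, move →, go to P
P | 1[1]1010..   read 1 → write 0, move →, go to P
P | 10[1]010..   read 1 → write 0, move →, go to P
P | 100[0]10..   read 0 → write 1, move →, go to P
P | 1001[1]0..   read 1 → write 0, move →, go to P
P | 10010[0]..   read 0 → write 1, move →, go to P
P | 100101[.].   read . → write 1, move ←, go to Q
Q | 10010[1]1.   read 1 → write 1, move ←, go to P
P | 1001[0]11.   read 0 → write 1, move →, go to P
P | 10011[1]1.   read 1 → write 0, move →, go to P
P | 100110[1].   read 1 → write 0, move →, go to P
P | 1001100[.]   read . → write 1, move ←, go to Q
Q | 100110[0]1   read 0 → write ., move ←, go to S
S | 10011[0].1   read 0 → write ., move ←, go to T
T | 1001[1]..1   read 1 → write 1, move →, go to S
S | 10011[.].1   read . → write 0, move ←, go to H
H | 1001[1]0.1
The non-blank tape span at halt is 100110.1.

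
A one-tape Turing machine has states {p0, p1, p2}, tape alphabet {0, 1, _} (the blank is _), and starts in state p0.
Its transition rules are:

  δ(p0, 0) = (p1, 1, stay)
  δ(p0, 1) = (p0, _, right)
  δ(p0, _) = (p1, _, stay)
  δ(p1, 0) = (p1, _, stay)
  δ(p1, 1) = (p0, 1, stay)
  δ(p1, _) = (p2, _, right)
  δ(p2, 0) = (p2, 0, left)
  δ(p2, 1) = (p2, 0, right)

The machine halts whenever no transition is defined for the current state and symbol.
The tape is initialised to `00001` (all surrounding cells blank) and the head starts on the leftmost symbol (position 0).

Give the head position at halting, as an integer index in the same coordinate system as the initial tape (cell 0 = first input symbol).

p0 | [0]0001__   read 0 → write 1, move stay, go to p1
p1 | [1]0001__   read 1 → write 1, move stay, go to p0
p0 | [1]0001__   read 1 → write _, move right, go to p0
p0 | _[0]001__   read 0 → write 1, move stay, go to p1
p1 | _[1]001__   read 1 → write 1, move stay, go to p0
p0 | _[1]001__   read 1 → write _, move right, go to p0
p0 | __[0]01__   read 0 → write 1, move stay, go to p1
p1 | __[1]01__   read 1 → write 1, move stay, go to p0
p0 | __[1]01__   read 1 → write _, move right, go to p0
p0 | ___[0]1__   read 0 → write 1, move stay, go to p1
p1 | ___[1]1__   read 1 → write 1, move stay, go to p0
p0 | ___[1]1__   read 1 → write _, move right, go to p0
p0 | ____[1]__   read 1 → write _, move right, go to p0
p0 | _____[_]_   read _ → write _, move stay, go to p1
p1 | _____[_]_   read _ → write _, move right, go to p2
p2 | ______[_]
At halt the head is at cell 6.

6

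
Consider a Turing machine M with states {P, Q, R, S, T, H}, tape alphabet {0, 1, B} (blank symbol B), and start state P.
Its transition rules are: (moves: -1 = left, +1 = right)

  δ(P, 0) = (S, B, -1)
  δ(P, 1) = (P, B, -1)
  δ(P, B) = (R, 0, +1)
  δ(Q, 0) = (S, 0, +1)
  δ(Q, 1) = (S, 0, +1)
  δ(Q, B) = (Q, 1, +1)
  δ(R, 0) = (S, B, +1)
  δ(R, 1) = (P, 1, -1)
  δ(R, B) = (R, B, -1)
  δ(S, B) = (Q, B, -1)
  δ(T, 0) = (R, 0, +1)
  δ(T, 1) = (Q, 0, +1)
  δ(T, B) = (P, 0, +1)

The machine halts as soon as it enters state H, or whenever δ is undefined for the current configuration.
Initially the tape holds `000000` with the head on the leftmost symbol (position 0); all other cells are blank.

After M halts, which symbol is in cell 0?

1

state=P head=0 tape=BB[0]00000   (P,0)→(S,B,-1)
state=S head=-1 tape=B[B]B00000   (S,B)→(Q,B,-1)
state=Q head=-2 tape=[B]BB00000   (Q,B)→(Q,1,+1)
state=Q head=-1 tape=1[B]B00000   (Q,B)→(Q,1,+1)
state=Q head=0 tape=11[B]00000   (Q,B)→(Q,1,+1)
state=Q head=1 tape=111[0]0000   (Q,0)→(S,0,+1)
state=S head=2 tape=1110[0]000
Cell 0 holds 1 when M halts.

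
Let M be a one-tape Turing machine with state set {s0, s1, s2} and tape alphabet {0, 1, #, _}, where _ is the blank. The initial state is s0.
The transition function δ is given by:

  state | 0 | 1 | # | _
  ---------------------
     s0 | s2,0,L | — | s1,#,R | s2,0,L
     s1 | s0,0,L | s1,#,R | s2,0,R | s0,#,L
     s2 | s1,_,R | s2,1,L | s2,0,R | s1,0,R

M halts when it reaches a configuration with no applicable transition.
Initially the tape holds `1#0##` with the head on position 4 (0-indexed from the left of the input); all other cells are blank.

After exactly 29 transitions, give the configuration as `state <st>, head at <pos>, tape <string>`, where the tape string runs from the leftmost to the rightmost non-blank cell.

state s1, head at 3, tape 10_0000#

state=s0 head=4 tape=1#0#[#]___   (s0,#)→(s1,#,R)
state=s1 head=5 tape=1#0##[_]__   (s1,_)→(s0,#,L)
state=s0 head=4 tape=1#0#[#]#__   (s0,#)→(s1,#,R)
state=s1 head=5 tape=1#0##[#]__   (s1,#)→(s2,0,R)
state=s2 head=6 tape=1#0##0[_]_   (s2,_)→(s1,0,R)
state=s1 head=7 tape=1#0##00[_]   (s1,_)→(s0,#,L)
state=s0 head=6 tape=1#0##0[0]#   (s0,0)→(s2,0,L)
state=s2 head=5 tape=1#0##[0]0#   (s2,0)→(s1,_,R)
state=s1 head=6 tape=1#0##_[0]#   (s1,0)→(s0,0,L)
state=s0 head=5 tape=1#0##[_]0#   (s0,_)→(s2,0,L)
state=s2 head=4 tape=1#0#[#]00#   (s2,#)→(s2,0,R)
state=s2 head=5 tape=1#0#0[0]0#   (s2,0)→(s1,_,R)
state=s1 head=6 tape=1#0#0_[0]#   (s1,0)→(s0,0,L)
state=s0 head=5 tape=1#0#0[_]0#   (s0,_)→(s2,0,L)
state=s2 head=4 tape=1#0#[0]00#   (s2,0)→(s1,_,R)
state=s1 head=5 tape=1#0#_[0]0#   (s1,0)→(s0,0,L)
state=s0 head=4 tape=1#0#[_]00#   (s0,_)→(s2,0,L)
state=s2 head=3 tape=1#0[#]000#   (s2,#)→(s2,0,R)
state=s2 head=4 tape=1#00[0]00#   (s2,0)→(s1,_,R)
state=s1 head=5 tape=1#00_[0]0#   (s1,0)→(s0,0,L)
state=s0 head=4 tape=1#00[_]00#   (s0,_)→(s2,0,L)
state=s2 head=3 tape=1#0[0]000#   (s2,0)→(s1,_,R)
state=s1 head=4 tape=1#0_[0]00#   (s1,0)→(s0,0,L)
state=s0 head=3 tape=1#0[_]000#   (s0,_)→(s2,0,L)
state=s2 head=2 tape=1#[0]0000#   (s2,0)→(s1,_,R)
state=s1 head=3 tape=1#_[0]000#   (s1,0)→(s0,0,L)
state=s0 head=2 tape=1#[_]0000#   (s0,_)→(s2,0,L)
state=s2 head=1 tape=1[#]00000#   (s2,#)→(s2,0,R)
state=s2 head=2 tape=10[0]0000#   (s2,0)→(s1,_,R)
state=s1 head=3 tape=10_[0]000#
After 29 steps: state s1, head at 3, tape 10_0000#.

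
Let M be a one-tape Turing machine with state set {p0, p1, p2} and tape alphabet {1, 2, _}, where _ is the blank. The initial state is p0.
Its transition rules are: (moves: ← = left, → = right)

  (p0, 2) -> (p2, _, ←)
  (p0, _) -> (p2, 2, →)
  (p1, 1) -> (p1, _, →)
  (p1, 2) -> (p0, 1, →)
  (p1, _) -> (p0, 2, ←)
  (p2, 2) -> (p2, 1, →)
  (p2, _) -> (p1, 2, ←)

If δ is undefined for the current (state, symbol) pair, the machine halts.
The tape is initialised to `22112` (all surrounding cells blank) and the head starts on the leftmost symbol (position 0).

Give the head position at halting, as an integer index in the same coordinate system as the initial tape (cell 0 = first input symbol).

state=p0 head=0 tape=___[2]2112   (p0,2)→(p2,_,←)
state=p2 head=-1 tape=__[_]_2112   (p2,_)→(p1,2,←)
state=p1 head=-2 tape=_[_]2_2112   (p1,_)→(p0,2,←)
state=p0 head=-3 tape=[_]22_2112   (p0,_)→(p2,2,→)
state=p2 head=-2 tape=2[2]2_2112   (p2,2)→(p2,1,→)
state=p2 head=-1 tape=21[2]_2112   (p2,2)→(p2,1,→)
state=p2 head=0 tape=211[_]2112   (p2,_)→(p1,2,←)
state=p1 head=-1 tape=21[1]22112   (p1,1)→(p1,_,→)
state=p1 head=0 tape=21_[2]2112   (p1,2)→(p0,1,→)
state=p0 head=1 tape=21_1[2]112   (p0,2)→(p2,_,←)
state=p2 head=0 tape=21_[1]_112
At halt the head is at cell 0.

0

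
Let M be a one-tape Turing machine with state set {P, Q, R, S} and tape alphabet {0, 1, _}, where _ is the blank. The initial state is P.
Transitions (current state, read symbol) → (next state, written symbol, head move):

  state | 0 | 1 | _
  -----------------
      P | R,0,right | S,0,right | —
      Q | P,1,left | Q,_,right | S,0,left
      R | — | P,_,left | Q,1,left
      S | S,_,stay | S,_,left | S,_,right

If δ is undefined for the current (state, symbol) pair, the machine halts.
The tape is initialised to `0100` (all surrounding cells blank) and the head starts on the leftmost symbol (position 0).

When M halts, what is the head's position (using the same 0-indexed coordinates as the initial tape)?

-1

state=P head=0 tape=_[0]100   (P,0)→(R,0,right)
state=R head=1 tape=_0[1]00   (R,1)→(P,_,left)
state=P head=0 tape=_[0]_00   (P,0)→(R,0,right)
state=R head=1 tape=_0[_]00   (R,_)→(Q,1,left)
state=Q head=0 tape=_[0]100   (Q,0)→(P,1,left)
state=P head=-1 tape=[_]1100
At halt the head is at cell -1.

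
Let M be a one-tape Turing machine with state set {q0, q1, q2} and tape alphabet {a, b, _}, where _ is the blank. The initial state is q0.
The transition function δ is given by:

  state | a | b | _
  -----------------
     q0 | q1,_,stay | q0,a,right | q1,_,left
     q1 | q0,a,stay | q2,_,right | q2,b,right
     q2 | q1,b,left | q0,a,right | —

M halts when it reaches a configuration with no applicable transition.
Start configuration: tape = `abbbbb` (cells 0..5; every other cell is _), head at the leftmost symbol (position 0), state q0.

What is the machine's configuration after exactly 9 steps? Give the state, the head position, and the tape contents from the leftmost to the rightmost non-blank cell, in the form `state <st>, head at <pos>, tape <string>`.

state q0, head at 5, tape baaaaa

q0 | [a]bbbbb_   read a → write _, move stay, go to q1
q1 | [_]bbbbb_   read _ → write b, move right, go to q2
q2 | b[b]bbbb_   read b → write a, move right, go to q0
q0 | ba[b]bbb_   read b → write a, move right, go to q0
q0 | baa[b]bb_   read b → write a, move right, go to q0
q0 | baaa[b]b_   read b → write a, move right, go to q0
q0 | baaaa[b]_   read b → write a, move right, go to q0
q0 | baaaaa[_]   read _ → write _, move left, go to q1
q1 | baaaa[a]_   read a → write a, move stay, go to q0
q0 | baaaa[a]_
After 9 steps: state q0, head at 5, tape baaaaa.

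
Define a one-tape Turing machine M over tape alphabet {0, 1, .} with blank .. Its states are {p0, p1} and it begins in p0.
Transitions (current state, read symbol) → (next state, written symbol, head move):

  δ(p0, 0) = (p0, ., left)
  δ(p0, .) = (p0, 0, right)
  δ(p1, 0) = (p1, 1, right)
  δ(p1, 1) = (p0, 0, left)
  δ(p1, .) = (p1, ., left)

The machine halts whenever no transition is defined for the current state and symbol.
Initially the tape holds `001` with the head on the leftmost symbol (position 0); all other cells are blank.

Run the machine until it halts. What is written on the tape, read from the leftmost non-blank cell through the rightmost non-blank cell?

00001

p0 | ..[0]01   read 0 → write ., move left, go to p0
p0 | .[.].01   read . → write 0, move right, go to p0
p0 | .0[.]01   read . → write 0, move right, go to p0
p0 | .00[0]1   read 0 → write ., move left, go to p0
p0 | .0[0].1   read 0 → write ., move left, go to p0
p0 | .[0]..1   read 0 → write ., move left, go to p0
p0 | [.]...1   read . → write 0, move right, go to p0
p0 | 0[.]..1   read . → write 0, move right, go to p0
p0 | 00[.].1   read . → write 0, move right, go to p0
p0 | 000[.]1   read . → write 0, move right, go to p0
p0 | 0000[1]
The non-blank tape span at halt is 00001.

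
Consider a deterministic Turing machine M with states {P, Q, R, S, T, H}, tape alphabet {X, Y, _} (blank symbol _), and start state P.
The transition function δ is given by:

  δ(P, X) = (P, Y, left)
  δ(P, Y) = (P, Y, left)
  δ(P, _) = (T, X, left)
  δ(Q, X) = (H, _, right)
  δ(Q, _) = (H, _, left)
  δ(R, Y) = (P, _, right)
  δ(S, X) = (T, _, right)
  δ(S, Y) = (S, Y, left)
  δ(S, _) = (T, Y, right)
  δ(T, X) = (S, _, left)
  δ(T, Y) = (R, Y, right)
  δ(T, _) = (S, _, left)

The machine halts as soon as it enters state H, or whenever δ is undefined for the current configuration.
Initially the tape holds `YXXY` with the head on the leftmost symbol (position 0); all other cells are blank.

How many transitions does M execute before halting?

state=P head=0 tape=____[Y]XXY   (P,Y)→(P,Y,left)
state=P head=-1 tape=___[_]YXXY   (P,_)→(T,X,left)
state=T head=-2 tape=__[_]XYXXY   (T,_)→(S,_,left)
state=S head=-3 tape=_[_]_XYXXY   (S,_)→(T,Y,right)
state=T head=-2 tape=_Y[_]XYXXY   (T,_)→(S,_,left)
state=S head=-3 tape=_[Y]_XYXXY   (S,Y)→(S,Y,left)
state=S head=-4 tape=[_]Y_XYXXY   (S,_)→(T,Y,right)
state=T head=-3 tape=Y[Y]_XYXXY   (T,Y)→(R,Y,right)
state=R head=-2 tape=YY[_]XYXXY
M halts after 8 transitions.

8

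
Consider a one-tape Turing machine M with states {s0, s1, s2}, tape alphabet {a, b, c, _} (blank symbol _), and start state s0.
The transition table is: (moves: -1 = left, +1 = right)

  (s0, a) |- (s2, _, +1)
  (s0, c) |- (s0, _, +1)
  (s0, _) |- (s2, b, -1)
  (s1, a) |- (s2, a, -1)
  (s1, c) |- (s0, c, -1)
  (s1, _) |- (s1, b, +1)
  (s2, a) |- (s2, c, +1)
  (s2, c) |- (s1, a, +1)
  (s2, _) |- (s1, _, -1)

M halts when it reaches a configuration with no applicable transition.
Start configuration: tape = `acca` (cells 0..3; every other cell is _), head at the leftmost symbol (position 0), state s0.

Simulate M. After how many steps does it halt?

16

state=s0 head=0 tape=[a]cca_   (s0,a)→(s2,_,+1)
state=s2 head=1 tape=_[c]ca_   (s2,c)→(s1,a,+1)
state=s1 head=2 tape=_a[c]a_   (s1,c)→(s0,c,-1)
state=s0 head=1 tape=_[a]ca_   (s0,a)→(s2,_,+1)
state=s2 head=2 tape=__[c]a_   (s2,c)→(s1,a,+1)
state=s1 head=3 tape=__a[a]_   (s1,a)→(s2,a,-1)
state=s2 head=2 tape=__[a]a_   (s2,a)→(s2,c,+1)
state=s2 head=3 tape=__c[a]_   (s2,a)→(s2,c,+1)
state=s2 head=4 tape=__cc[_]   (s2,_)→(s1,_,-1)
state=s1 head=3 tape=__c[c]_   (s1,c)→(s0,c,-1)
state=s0 head=2 tape=__[c]c_   (s0,c)→(s0,_,+1)
state=s0 head=3 tape=___[c]_   (s0,c)→(s0,_,+1)
state=s0 head=4 tape=____[_]   (s0,_)→(s2,b,-1)
state=s2 head=3 tape=___[_]b   (s2,_)→(s1,_,-1)
state=s1 head=2 tape=__[_]_b   (s1,_)→(s1,b,+1)
state=s1 head=3 tape=__b[_]b   (s1,_)→(s1,b,+1)
state=s1 head=4 tape=__bb[b]
M halts after 16 transitions.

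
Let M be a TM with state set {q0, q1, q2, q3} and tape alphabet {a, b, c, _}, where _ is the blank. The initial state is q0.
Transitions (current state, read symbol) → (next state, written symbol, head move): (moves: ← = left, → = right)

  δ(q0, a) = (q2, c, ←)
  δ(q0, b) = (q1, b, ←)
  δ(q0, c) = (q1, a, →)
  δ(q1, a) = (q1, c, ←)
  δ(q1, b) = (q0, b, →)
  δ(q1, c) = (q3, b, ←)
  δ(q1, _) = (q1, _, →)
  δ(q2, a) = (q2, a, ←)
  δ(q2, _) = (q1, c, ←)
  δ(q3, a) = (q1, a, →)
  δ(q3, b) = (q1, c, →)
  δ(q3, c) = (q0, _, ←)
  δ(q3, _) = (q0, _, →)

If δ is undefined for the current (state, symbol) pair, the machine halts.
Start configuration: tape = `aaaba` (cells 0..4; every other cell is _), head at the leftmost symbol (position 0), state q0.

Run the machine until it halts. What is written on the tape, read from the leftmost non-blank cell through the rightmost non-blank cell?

babcba

q0 | __[a]aaba   read a → write c, move ←, go to q2
q2 | _[_]caaba   read _ → write c, move ←, go to q1
q1 | [_]ccaaba   read _ → write _, move →, go to q1
q1 | _[c]caaba   read c → write b, move ←, go to q3
q3 | [_]bcaaba   read _ → write _, move →, go to q0
q0 | _[b]caaba   read b → write b, move ←, go to q1
q1 | [_]bcaaba   read _ → write _, move →, go to q1
q1 | _[b]caaba   read b → write b, move →, go to q0
q0 | _b[c]aaba   read c → write a, move →, go to q1
q1 | _ba[a]aba   read a → write c, move ←, go to q1
q1 | _b[a]caba   read a → write c, move ←, go to q1
q1 | _[b]ccaba   read b → write b, move →, go to q0
q0 | _b[c]caba   read c → write a, move →, go to q1
q1 | _ba[c]aba   read c → write b, move ←, go to q3
q3 | _b[a]baba   read a → write a, move →, go to q1
q1 | _ba[b]aba   read b → write b, move →, go to q0
q0 | _bab[a]ba   read a → write c, move ←, go to q2
q2 | _ba[b]cba
The non-blank tape span at halt is babcba.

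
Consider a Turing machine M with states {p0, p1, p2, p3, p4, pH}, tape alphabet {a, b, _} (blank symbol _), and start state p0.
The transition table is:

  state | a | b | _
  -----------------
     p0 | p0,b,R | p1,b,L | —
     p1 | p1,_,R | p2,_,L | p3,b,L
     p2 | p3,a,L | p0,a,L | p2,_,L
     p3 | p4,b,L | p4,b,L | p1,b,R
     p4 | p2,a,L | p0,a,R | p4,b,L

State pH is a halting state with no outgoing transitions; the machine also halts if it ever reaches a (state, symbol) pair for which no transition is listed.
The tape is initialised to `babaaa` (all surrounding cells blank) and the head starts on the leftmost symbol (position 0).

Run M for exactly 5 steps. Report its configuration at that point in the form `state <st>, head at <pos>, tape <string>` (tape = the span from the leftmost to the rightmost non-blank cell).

state p0, head at -3, tape a_babaaa

p0 | ___[b]abaaa   read b → write b, move L, go to p1
p1 | __[_]babaaa   read _ → write b, move L, go to p3
p3 | _[_]bbabaaa   read _ → write b, move R, go to p1
p1 | _b[b]babaaa   read b → write _, move L, go to p2
p2 | _[b]_babaaa   read b → write a, move L, go to p0
p0 | [_]a_babaaa
After 5 steps: state p0, head at -3, tape a_babaaa.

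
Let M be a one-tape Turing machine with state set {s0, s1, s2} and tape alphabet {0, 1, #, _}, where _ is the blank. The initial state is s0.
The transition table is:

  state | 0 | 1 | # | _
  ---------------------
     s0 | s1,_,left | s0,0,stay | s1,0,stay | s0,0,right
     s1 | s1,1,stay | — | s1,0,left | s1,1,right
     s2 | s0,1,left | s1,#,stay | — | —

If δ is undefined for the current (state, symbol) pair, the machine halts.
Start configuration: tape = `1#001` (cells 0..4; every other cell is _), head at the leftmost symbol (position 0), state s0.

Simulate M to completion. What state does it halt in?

s1

s0 | _[1]#001   read 1 → write 0, move stay, go to s0
s0 | _[0]#001   read 0 → write _, move left, go to s1
s1 | [_]_#001   read _ → write 1, move right, go to s1
s1 | 1[_]#001   read _ → write 1, move right, go to s1
s1 | 11[#]001   read # → write 0, move left, go to s1
s1 | 1[1]0001
No transition is defined for (s1, 1); M halts in state s1.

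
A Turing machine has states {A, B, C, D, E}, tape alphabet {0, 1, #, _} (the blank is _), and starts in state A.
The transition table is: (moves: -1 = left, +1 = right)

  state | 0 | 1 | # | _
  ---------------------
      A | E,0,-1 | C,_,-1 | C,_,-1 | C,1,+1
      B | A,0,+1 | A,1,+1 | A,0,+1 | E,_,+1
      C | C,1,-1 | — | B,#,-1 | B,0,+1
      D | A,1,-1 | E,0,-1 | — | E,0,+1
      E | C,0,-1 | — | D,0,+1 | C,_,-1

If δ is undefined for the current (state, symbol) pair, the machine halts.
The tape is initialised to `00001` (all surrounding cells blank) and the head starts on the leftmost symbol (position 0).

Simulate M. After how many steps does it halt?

state=A head=0 tape=___[0]0001   (A,0)→(E,0,-1)
state=E head=-1 tape=__[_]00001   (E,_)→(C,_,-1)
state=C head=-2 tape=_[_]_00001   (C,_)→(B,0,+1)
state=B head=-1 tape=_0[_]00001   (B,_)→(E,_,+1)
state=E head=0 tape=_0_[0]0001   (E,0)→(C,0,-1)
state=C head=-1 tape=_0[_]00001   (C,_)→(B,0,+1)
state=B head=0 tape=_00[0]0001   (B,0)→(A,0,+1)
state=A head=1 tape=_000[0]001   (A,0)→(E,0,-1)
state=E head=0 tape=_00[0]0001   (E,0)→(C,0,-1)
state=C head=-1 tape=_0[0]00001   (C,0)→(C,1,-1)
state=C head=-2 tape=_[0]100001   (C,0)→(C,1,-1)
state=C head=-3 tape=[_]1100001   (C,_)→(B,0,+1)
state=B head=-2 tape=0[1]100001   (B,1)→(A,1,+1)
state=A head=-1 tape=01[1]00001   (A,1)→(C,_,-1)
state=C head=-2 tape=0[1]_00001
M halts after 14 transitions.

14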